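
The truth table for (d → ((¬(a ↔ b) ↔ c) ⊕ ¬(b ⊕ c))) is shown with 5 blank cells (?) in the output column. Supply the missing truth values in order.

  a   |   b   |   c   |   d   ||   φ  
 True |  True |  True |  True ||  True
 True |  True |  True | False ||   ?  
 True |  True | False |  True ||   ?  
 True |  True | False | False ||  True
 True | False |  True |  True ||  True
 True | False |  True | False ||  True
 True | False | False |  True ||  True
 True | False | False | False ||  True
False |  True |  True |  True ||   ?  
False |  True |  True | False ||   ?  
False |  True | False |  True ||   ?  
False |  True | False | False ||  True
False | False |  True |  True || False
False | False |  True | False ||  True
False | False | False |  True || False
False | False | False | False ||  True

True, True, False, True, False

Row a=True, b=True, c=True, d=False: ((¬(a ↔ b) ↔ c) ⊕ ¬(b ⊕ c)) = True, so the formula = True.
Row a=True, b=True, c=False, d=True: ((¬(a ↔ b) ↔ c) ⊕ ¬(b ⊕ c)) = True, so the formula = True.
Row a=False, b=True, c=True, d=True: ((¬(a ↔ b) ↔ c) ⊕ ¬(b ⊕ c)) = False, so the formula = False.
Row a=False, b=True, c=True, d=False: ((¬(a ↔ b) ↔ c) ⊕ ¬(b ⊕ c)) = False, so the formula = True.
Row a=False, b=True, c=False, d=True: ((¬(a ↔ b) ↔ c) ⊕ ¬(b ⊕ c)) = False, so the formula = False.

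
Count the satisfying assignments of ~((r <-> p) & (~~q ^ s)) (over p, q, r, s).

12

p | q | r | s || ~((r <-> p) & (~~q ^ s))
T | T | T | T ||            T            
T | T | T | F ||            F            
T | T | F | T ||            T            
T | T | F | F ||            T            
T | F | T | T ||            F            
T | F | T | F ||            T            
T | F | F | T ||            T            
T | F | F | F ||            T            
F | T | T | T ||            T            
F | T | T | F ||            T            
F | T | F | T ||            T            
F | T | F | F ||            F            
F | F | T | T ||            T            
F | F | T | F ||            T            
F | F | F | T ||            F            
F | F | F | F ||            T            
The formula is true on 12 of the 16 rows.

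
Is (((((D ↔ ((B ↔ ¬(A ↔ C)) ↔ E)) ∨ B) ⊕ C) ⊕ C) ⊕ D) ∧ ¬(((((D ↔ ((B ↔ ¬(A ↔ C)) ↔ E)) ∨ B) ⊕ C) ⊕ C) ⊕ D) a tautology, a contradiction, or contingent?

A | B | C | D | E || φ
1 | 1 | 1 | 1 | 1 || 0
1 | 1 | 1 | 1 | 0 || 0
1 | 1 | 1 | 0 | 1 || 0
1 | 1 | 1 | 0 | 0 || 0
1 | 1 | 0 | 1 | 1 || 0
1 | 1 | 0 | 1 | 0 || 0
1 | 1 | 0 | 0 | 1 || 0
1 | 1 | 0 | 0 | 0 || 0
1 | 0 | 1 | 1 | 1 || 0
1 | 0 | 1 | 1 | 0 || 0
1 | 0 | 1 | 0 | 1 || 0
1 | 0 | 1 | 0 | 0 || 0
1 | 0 | 0 | 1 | 1 || 0
1 | 0 | 0 | 1 | 0 || 0
1 | 0 | 0 | 0 | 1 || 0
1 | 0 | 0 | 0 | 0 || 0
0 | 1 | 1 | 1 | 1 || 0
0 | 1 | 1 | 1 | 0 || 0
0 | 1 | 1 | 0 | 1 || 0
0 | 1 | 1 | 0 | 0 || 0
0 | 1 | 0 | 1 | 1 || 0
0 | 1 | 0 | 1 | 0 || 0
0 | 1 | 0 | 0 | 1 || 0
0 | 1 | 0 | 0 | 0 || 0
0 | 0 | 1 | 1 | 1 || 0
0 | 0 | 1 | 1 | 0 || 0
0 | 0 | 1 | 0 | 1 || 0
0 | 0 | 1 | 0 | 0 || 0
0 | 0 | 0 | 1 | 1 || 0
0 | 0 | 0 | 1 | 0 || 0
0 | 0 | 0 | 0 | 1 || 0
0 | 0 | 0 | 0 | 0 || 0
Every row is 0, so the formula is a contradiction.

contradiction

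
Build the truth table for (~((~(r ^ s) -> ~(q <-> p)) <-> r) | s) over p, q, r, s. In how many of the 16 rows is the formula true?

10

p | q | r | s | (r ^ s) | ~(r ^ s) | (q <-> p) | ~(q <-> p) | (~(r ^ s) -> ~(q <-> p)) | φ
- | - | - | - | ------- | -------- | --------- | ---------- | ------------------------ | -
F | F | F | F |    F    |    T     |     T     |     F      |            F             | F
F | F | F | T |    T    |    F     |     T     |     F      |            T             | T
F | F | T | F |    T    |    F     |     T     |     F      |            T             | F
F | F | T | T |    F    |    T     |     T     |     F      |            F             | T
F | T | F | F |    F    |    T     |     F     |     T      |            T             | T
F | T | F | T |    T    |    F     |     F     |     T      |            T             | T
F | T | T | F |    T    |    F     |     F     |     T      |            T             | F
F | T | T | T |    F    |    T     |     F     |     T      |            T             | T
T | F | F | F |    F    |    T     |     F     |     T      |            T             | T
T | F | F | T |    T    |    F     |     F     |     T      |            T             | T
T | F | T | F |    T    |    F     |     F     |     T      |            T             | F
T | F | T | T |    F    |    T     |     F     |     T      |            T             | T
T | T | F | F |    F    |    T     |     T     |     F      |            F             | F
T | T | F | T |    T    |    F     |     T     |     F      |            T             | T
T | T | T | F |    T    |    F     |     T     |     F      |            T             | F
T | T | T | T |    F    |    T     |     T     |     F      |            F             | T
The formula is true on 10 of the 16 rows.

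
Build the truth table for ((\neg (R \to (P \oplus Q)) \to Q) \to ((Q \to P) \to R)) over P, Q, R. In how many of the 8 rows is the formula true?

5

P  Q  R  |  (P \oplus Q)  (R \to (P \oplus Q))  \neg (R \to (P \oplus Q))  (Q \to P)  ((Q \to P) \to R)  φ
0  0  0  |       0                 1                        0                  1              0          0
0  0  1  |       0                 0                        1                  1              1          1
0  1  0  |       1                 1                        0                  0              1          1
0  1  1  |       1                 1                        0                  0              1          1
1  0  0  |       1                 1                        0                  1              0          0
1  0  1  |       1                 1                        0                  1              1          1
1  1  0  |       0                 1                        0                  1              0          0
1  1  1  |       0                 0                        1                  1              1          1
The formula is true on 5 of the 8 rows.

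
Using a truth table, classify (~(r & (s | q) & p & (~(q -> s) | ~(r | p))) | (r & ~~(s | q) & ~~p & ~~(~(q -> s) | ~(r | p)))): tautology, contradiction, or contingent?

p | q | r | s | φ
- | - | - | - | -
T | T | T | T | T
T | T | T | F | T
T | T | F | T | T
T | T | F | F | T
T | F | T | T | T
T | F | T | F | T
T | F | F | T | T
T | F | F | F | T
F | T | T | T | T
F | T | T | F | T
F | T | F | T | T
F | T | F | F | T
F | F | T | T | T
F | F | T | F | T
F | F | F | T | T
F | F | F | F | T
Every row is T, so the formula is a tautology.

tautology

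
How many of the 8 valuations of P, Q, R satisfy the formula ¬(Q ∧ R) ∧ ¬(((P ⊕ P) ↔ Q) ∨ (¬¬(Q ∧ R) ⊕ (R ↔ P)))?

1

P | Q | R | φ
- | - | - | -
F | F | F | F
F | F | T | F
F | T | F | F
F | T | T | F
T | F | F | F
T | F | T | F
T | T | F | T
T | T | T | F
The formula is true on 1 of the 8 rows.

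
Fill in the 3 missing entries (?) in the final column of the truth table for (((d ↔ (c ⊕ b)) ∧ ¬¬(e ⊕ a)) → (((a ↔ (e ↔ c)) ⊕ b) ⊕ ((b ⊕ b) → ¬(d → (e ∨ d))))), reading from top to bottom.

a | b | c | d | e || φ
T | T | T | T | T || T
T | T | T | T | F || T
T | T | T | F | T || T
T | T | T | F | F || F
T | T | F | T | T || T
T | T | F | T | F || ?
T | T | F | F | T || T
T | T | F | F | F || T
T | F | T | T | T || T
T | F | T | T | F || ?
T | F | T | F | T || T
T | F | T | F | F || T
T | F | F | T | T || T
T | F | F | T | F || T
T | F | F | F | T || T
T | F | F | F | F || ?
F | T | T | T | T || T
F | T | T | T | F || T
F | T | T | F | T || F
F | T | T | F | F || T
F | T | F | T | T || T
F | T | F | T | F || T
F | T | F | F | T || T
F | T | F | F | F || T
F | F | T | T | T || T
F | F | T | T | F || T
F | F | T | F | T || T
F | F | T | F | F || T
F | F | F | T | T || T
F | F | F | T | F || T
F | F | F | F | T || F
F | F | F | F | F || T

Row a=T, b=T, c=F, d=T, e=F: ((d ↔ (c ⊕ b)) ∧ ¬¬(e ⊕ a)) = T, (((a ↔ (e ↔ c)) ⊕ b) ⊕ ((b ⊕ b) → ¬(d → (e ∨ d)))) = T, so the formula = T.
Row a=T, b=F, c=T, d=T, e=F: ((d ↔ (c ⊕ b)) ∧ ¬¬(e ⊕ a)) = T, (((a ↔ (e ↔ c)) ⊕ b) ⊕ ((b ⊕ b) → ¬(d → (e ∨ d)))) = T, so the formula = T.
Row a=T, b=F, c=F, d=F, e=F: ((d ↔ (c ⊕ b)) ∧ ¬¬(e ⊕ a)) = T, (((a ↔ (e ↔ c)) ⊕ b) ⊕ ((b ⊕ b) → ¬(d → (e ∨ d)))) = F, so the formula = F.

T, T, F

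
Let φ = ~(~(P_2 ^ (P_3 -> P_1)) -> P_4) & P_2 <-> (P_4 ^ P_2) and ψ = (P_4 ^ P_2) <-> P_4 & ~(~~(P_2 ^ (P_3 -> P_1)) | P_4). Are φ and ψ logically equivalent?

not equivalent

P_1  P_2  P_3  P_4  |  φ  ψ
 0    0    0    0   |  1  1
 0    0    0    1   |  0  0
 0    0    1    0   |  1  1
 0    0    1    1   |  0  0
 0    1    0    0   |  1  0
 0    1    0    1   |  1  1
 0    1    1    0   |  0  0
 0    1    1    1   |  1  1
 1    0    0    0   |  1  1
 1    0    0    1   |  0  0
 1    0    1    0   |  1  1
 1    0    1    1   |  0  0
 1    1    0    0   |  1  0
 1    1    0    1   |  1  1
 1    1    1    0   |  1  0
 1    1    1    1   |  1  1
The columns differ at P_1=0, P_2=1, P_3=0, P_4=0 (φ=1, ψ=0), so they are not equivalent.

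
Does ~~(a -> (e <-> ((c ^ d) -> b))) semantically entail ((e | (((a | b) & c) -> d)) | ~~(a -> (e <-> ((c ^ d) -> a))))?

  a   |   b   |   c   |   d   |   e   |   φ   |   ψ  
----- | ----- | ----- | ----- | ----- | ----- | -----
 True |  True |  True |  True |  True |  True |  True
 True |  True |  True |  True | False | False |  True
 True |  True |  True | False |  True |  True |  True
 True |  True |  True | False | False | False | False
 True |  True | False |  True |  True |  True |  True
 True |  True | False |  True | False | False |  True
 True |  True | False | False |  True |  True |  True
 True |  True | False | False | False | False |  True
 True | False |  True |  True |  True |  True |  True
 True | False |  True |  True | False | False |  True
 True | False |  True | False |  True | False |  True
 True | False |  True | False | False |  True | False
 True | False | False |  True |  True | False |  True
 True | False | False |  True | False |  True |  True
 True | False | False | False |  True |  True |  True
 True | False | False | False | False | False |  True
False |  True |  True |  True |  True |  True |  True
False |  True |  True |  True | False |  True |  True
False |  True |  True | False |  True |  True |  True
False |  True |  True | False | False |  True |  True
False |  True | False |  True |  True |  True |  True
False |  True | False |  True | False |  True |  True
False |  True | False | False |  True |  True |  True
False |  True | False | False | False |  True |  True
False | False |  True |  True |  True |  True |  True
False | False |  True |  True | False |  True |  True
False | False |  True | False |  True |  True |  True
False | False |  True | False | False |  True |  True
False | False | False |  True |  True |  True |  True
False | False | False |  True | False |  True |  True
False | False | False | False |  True |  True |  True
False | False | False | False | False |  True |  True
At a=True, b=False, c=True, d=False, e=False we have φ true but ψ false, so φ does not entail ψ.

no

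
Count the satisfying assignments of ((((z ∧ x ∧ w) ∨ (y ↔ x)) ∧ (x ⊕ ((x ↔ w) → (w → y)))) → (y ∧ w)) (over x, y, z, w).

11

x | y | z | w || (z ∧ x ∧ w) | (y ↔ x) | ((z ∧ x ∧ w) ∨ (y ↔ x)) | (x ↔ w) | (w → y) | ((x ↔ w) → (w → y)) | (x ⊕ ((x ↔ w) → (w → y))) | (y ∧ w) | φ
F | F | F | F ||      F      |    T    |            T            |    T    |    T    |          T          |             T             |    F    | F
F | F | F | T ||      F      |    T    |            T            |    F    |    F    |          T          |             T             |    F    | F
F | F | T | F ||      F      |    T    |            T            |    T    |    T    |          T          |             T             |    F    | F
F | F | T | T ||      F      |    T    |            T            |    F    |    F    |          T          |             T             |    F    | F
F | T | F | F ||      F      |    F    |            F            |    T    |    T    |          T          |             T             |    F    | T
F | T | F | T ||      F      |    F    |            F            |    F    |    T    |          T          |             T             |    T    | T
F | T | T | F ||      F      |    F    |            F            |    T    |    T    |          T          |             T             |    F    | T
F | T | T | T ||      F      |    F    |            F            |    F    |    T    |          T          |             T             |    T    | T
T | F | F | F ||      F      |    F    |            F            |    F    |    T    |          T          |             F             |    F    | T
T | F | F | T ||      F      |    F    |            F            |    T    |    F    |          F          |             T             |    F    | T
T | F | T | F ||      F      |    F    |            F            |    F    |    T    |          T          |             F             |    F    | T
T | F | T | T ||      T      |    F    |            T            |    T    |    F    |          F          |             T             |    F    | F
T | T | F | F ||      F      |    T    |            T            |    F    |    T    |          T          |             F             |    F    | T
T | T | F | T ||      F      |    T    |            T            |    T    |    T    |          T          |             F             |    T    | T
T | T | T | F ||      F      |    T    |            T            |    F    |    T    |          T          |             F             |    F    | T
T | T | T | T ||      T      |    T    |            T            |    T    |    T    |          T          |             F             |    T    | T
The formula is true on 11 of the 16 rows.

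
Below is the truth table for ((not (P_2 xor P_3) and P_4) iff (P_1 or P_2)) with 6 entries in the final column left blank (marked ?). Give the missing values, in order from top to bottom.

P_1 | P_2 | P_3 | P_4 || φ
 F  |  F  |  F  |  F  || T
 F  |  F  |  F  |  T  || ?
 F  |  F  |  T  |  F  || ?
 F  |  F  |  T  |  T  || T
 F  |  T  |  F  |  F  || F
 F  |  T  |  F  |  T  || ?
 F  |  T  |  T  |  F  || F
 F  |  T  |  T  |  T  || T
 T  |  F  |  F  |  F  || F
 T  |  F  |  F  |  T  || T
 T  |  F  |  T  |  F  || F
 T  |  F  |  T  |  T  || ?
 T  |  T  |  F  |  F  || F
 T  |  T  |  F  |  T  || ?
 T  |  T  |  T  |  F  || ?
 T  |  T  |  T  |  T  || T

F, T, F, F, F, F

Row P_1=F, P_2=F, P_3=F, P_4=T: (not (P_2 xor P_3) and P_4) = T, (P_1 or P_2) = F, so the formula = F.
Row P_1=F, P_2=F, P_3=T, P_4=F: (not (P_2 xor P_3) and P_4) = F, (P_1 or P_2) = F, so the formula = T.
Row P_1=F, P_2=T, P_3=F, P_4=T: (not (P_2 xor P_3) and P_4) = F, (P_1 or P_2) = T, so the formula = F.
Row P_1=T, P_2=F, P_3=T, P_4=T: (not (P_2 xor P_3) and P_4) = F, (P_1 or P_2) = T, so the formula = F.
Row P_1=T, P_2=T, P_3=F, P_4=T: (not (P_2 xor P_3) and P_4) = F, (P_1 or P_2) = T, so the formula = F.
Row P_1=T, P_2=T, P_3=T, P_4=F: (not (P_2 xor P_3) and P_4) = F, (P_1 or P_2) = T, so the formula = F.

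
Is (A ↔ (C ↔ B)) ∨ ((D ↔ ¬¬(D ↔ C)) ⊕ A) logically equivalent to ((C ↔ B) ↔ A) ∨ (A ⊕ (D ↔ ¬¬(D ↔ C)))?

A | B | C | D | φ | ψ
- | - | - | - | - | -
T | T | T | T | T | T
T | T | T | F | T | T
T | T | F | T | T | T
T | T | F | F | T | T
T | F | T | T | F | F
T | F | T | F | F | F
T | F | F | T | T | T
T | F | F | F | T | T
F | T | T | T | T | T
F | T | T | F | T | T
F | T | F | T | T | T
F | T | F | F | T | T
F | F | T | T | T | T
F | F | T | F | T | T
F | F | F | T | F | F
F | F | F | F | F | F
The columns for φ and ψ agree on every row, so they are logically equivalent.

equivalent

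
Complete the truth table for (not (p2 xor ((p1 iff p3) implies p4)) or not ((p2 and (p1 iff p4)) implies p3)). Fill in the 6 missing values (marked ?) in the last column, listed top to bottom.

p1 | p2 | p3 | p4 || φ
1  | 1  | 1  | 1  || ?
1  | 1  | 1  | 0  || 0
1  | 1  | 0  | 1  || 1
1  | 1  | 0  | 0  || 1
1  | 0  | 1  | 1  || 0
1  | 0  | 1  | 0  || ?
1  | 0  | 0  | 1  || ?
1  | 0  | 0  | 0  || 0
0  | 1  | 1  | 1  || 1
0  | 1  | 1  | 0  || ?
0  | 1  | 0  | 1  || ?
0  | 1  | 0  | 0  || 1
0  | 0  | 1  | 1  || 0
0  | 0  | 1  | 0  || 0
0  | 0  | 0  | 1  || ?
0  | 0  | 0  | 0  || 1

Row p1=1, p2=1, p3=1, p4=1: not (p2 xor ((p1 iff p3) implies p4)) = 1, not ((p2 and (p1 iff p4)) implies p3) = 0, so the formula = 1.
Row p1=1, p2=0, p3=1, p4=0: not (p2 xor ((p1 iff p3) implies p4)) = 1, not ((p2 and (p1 iff p4)) implies p3) = 0, so the formula = 1.
Row p1=1, p2=0, p3=0, p4=1: not (p2 xor ((p1 iff p3) implies p4)) = 0, not ((p2 and (p1 iff p4)) implies p3) = 0, so the formula = 0.
Row p1=0, p2=1, p3=1, p4=0: not (p2 xor ((p1 iff p3) implies p4)) = 1, not ((p2 and (p1 iff p4)) implies p3) = 0, so the formula = 1.
Row p1=0, p2=1, p3=0, p4=1: not (p2 xor ((p1 iff p3) implies p4)) = 1, not ((p2 and (p1 iff p4)) implies p3) = 0, so the formula = 1.
Row p1=0, p2=0, p3=0, p4=1: not (p2 xor ((p1 iff p3) implies p4)) = 0, not ((p2 and (p1 iff p4)) implies p3) = 0, so the formula = 0.

1, 1, 0, 1, 1, 0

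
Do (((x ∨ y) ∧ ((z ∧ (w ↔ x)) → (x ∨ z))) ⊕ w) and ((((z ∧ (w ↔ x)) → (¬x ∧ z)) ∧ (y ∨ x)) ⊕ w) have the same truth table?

not equivalent

x | y | z | w || φ | ψ
F | F | F | F || F | F
F | F | F | T || T | T
F | F | T | F || F | F
F | F | T | T || T | T
F | T | F | F || T | T
F | T | F | T || F | F
F | T | T | F || T | T
F | T | T | T || F | F
T | F | F | F || T | T
T | F | F | T || F | F
T | F | T | F || T | T
T | F | T | T || F | T
T | T | F | F || T | T
T | T | F | T || F | F
T | T | T | F || T | T
T | T | T | T || F | T
The columns differ at x=T, y=F, z=T, w=T (φ=F, ψ=T), so they are not equivalent.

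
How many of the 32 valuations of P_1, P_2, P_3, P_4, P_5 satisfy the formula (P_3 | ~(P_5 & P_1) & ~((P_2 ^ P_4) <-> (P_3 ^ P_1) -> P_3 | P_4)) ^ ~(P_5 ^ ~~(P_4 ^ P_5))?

 P_1  |  P_2  |  P_3  |  P_4  |  P_5  ||   φ  
 True |  True |  True |  True |  True ||  True
 True |  True |  True |  True | False ||  True
 True |  True |  True | False |  True || False
 True |  True |  True | False | False || False
 True |  True | False |  True |  True || False
 True |  True | False |  True | False ||  True
 True |  True | False | False |  True ||  True
 True |  True | False | False | False || False
 True | False |  True |  True |  True ||  True
 True | False |  True |  True | False ||  True
 True | False |  True | False |  True || False
 True | False |  True | False | False || False
 True | False | False |  True |  True || False
 True | False | False |  True | False || False
 True | False | False | False |  True ||  True
 True | False | False | False | False ||  True
False |  True |  True |  True |  True ||  True
False |  True |  True |  True | False ||  True
False |  True |  True | False |  True || False
False |  True |  True | False | False || False
False |  True | False |  True |  True ||  True
False |  True | False |  True | False ||  True
False |  True | False | False |  True ||  True
False |  True | False | False | False ||  True
False | False |  True |  True |  True ||  True
False | False |  True |  True | False ||  True
False | False |  True | False |  True || False
False | False |  True | False | False || False
False | False | False |  True |  True || False
False | False | False |  True | False || False
False | False | False | False |  True || False
False | False | False | False | False || False
The formula is true on 16 of the 32 rows.

16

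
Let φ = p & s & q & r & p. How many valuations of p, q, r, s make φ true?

p | q | r | s || (p & s & ((q & r) & p))
T | T | T | T ||            T           
T | T | T | F ||            F           
T | T | F | T ||            F           
T | T | F | F ||            F           
T | F | T | T ||            F           
T | F | T | F ||            F           
T | F | F | T ||            F           
T | F | F | F ||            F           
F | T | T | T ||            F           
F | T | T | F ||            F           
F | T | F | T ||            F           
F | T | F | F ||            F           
F | F | T | T ||            F           
F | F | T | F ||            F           
F | F | F | T ||            F           
F | F | F | F ||            F           
The formula is true on 1 of the 16 rows.

1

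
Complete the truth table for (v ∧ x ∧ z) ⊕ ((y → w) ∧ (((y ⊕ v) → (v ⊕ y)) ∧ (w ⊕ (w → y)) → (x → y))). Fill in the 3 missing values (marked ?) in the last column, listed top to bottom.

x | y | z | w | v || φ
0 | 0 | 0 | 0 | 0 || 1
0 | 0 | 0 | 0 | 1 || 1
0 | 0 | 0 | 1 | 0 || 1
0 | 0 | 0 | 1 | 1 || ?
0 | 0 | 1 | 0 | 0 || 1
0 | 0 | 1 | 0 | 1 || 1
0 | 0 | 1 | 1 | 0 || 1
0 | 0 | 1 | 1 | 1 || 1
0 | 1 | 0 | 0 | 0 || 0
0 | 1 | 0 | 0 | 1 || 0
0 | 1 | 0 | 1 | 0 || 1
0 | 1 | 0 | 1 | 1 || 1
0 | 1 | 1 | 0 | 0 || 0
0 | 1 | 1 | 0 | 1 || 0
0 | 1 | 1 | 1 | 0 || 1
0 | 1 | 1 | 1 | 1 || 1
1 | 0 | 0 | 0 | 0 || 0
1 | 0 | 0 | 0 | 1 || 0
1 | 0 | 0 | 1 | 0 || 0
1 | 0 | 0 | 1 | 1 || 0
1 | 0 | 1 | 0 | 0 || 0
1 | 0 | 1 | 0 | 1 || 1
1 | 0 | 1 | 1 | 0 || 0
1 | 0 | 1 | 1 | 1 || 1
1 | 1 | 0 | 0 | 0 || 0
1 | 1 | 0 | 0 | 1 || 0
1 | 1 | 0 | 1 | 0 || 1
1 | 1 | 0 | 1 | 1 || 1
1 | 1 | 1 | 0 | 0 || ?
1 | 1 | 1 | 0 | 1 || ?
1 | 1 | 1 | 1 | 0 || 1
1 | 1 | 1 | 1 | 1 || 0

1, 0, 1

Row x=0, y=0, z=0, w=1, v=1: (v ∧ x ∧ z) = 0, ((y → w) ∧ (((y ⊕ v) → (v ⊕ y)) ∧ (w ⊕ (w → y)) → (x → y))) = 1, so the formula = 1.
Row x=1, y=1, z=1, w=0, v=0: (v ∧ x ∧ z) = 0, ((y → w) ∧ (((y ⊕ v) → (v ⊕ y)) ∧ (w ⊕ (w → y)) → (x → y))) = 0, so the formula = 0.
Row x=1, y=1, z=1, w=0, v=1: (v ∧ x ∧ z) = 1, ((y → w) ∧ (((y ⊕ v) → (v ⊕ y)) ∧ (w ⊕ (w → y)) → (x → y))) = 0, so the formula = 1.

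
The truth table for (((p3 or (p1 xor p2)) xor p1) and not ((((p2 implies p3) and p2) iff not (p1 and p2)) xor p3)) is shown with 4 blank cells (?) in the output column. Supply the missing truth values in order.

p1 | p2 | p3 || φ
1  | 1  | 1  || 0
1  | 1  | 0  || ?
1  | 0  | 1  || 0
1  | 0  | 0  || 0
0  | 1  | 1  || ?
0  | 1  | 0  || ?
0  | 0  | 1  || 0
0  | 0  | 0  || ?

0, 1, 1, 0

Row p1=1, p2=1, p3=0: ((p3 or (p1 xor p2)) xor p1) = 1, not ((((p2 implies p3) and p2) iff not (p1 and p2)) xor p3) = 0, so the formula = 0.
Row p1=0, p2=1, p3=1: ((p3 or (p1 xor p2)) xor p1) = 1, not ((((p2 implies p3) and p2) iff not (p1 and p2)) xor p3) = 1, so the formula = 1.
Row p1=0, p2=1, p3=0: ((p3 or (p1 xor p2)) xor p1) = 1, not ((((p2 implies p3) and p2) iff not (p1 and p2)) xor p3) = 1, so the formula = 1.
Row p1=0, p2=0, p3=0: ((p3 or (p1 xor p2)) xor p1) = 0, not ((((p2 implies p3) and p2) iff not (p1 and p2)) xor p3) = 1, so the formula = 0.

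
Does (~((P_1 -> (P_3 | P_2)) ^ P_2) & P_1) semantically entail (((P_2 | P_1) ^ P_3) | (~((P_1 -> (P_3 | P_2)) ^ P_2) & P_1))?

yes

P_1  P_2  P_3  |  φ  ψ
 T    T    T   |  T  T
 T    T    F   |  T  T
 T    F    T   |  F  F
 T    F    F   |  T  T
 F    T    T   |  F  F
 F    T    F   |  F  T
 F    F    T   |  F  T
 F    F    F   |  F  F
In every row where φ is true, ψ is also true, so φ ⊨ ψ.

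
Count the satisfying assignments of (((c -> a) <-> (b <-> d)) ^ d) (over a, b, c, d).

8

a | b | c | d | (((c -> a) <-> (b <-> d)) ^ d)
- | - | - | - | ------------------------------
F | F | F | F |               T               
F | F | F | T |               T               
F | F | T | F |               F               
F | F | T | T |               F               
F | T | F | F |               F               
F | T | F | T |               F               
F | T | T | F |               T               
F | T | T | T |               T               
T | F | F | F |               T               
T | F | F | T |               T               
T | F | T | F |               T               
T | F | T | T |               T               
T | T | F | F |               F               
T | T | F | T |               F               
T | T | T | F |               F               
T | T | T | T |               F               
The formula is true on 8 of the 16 rows.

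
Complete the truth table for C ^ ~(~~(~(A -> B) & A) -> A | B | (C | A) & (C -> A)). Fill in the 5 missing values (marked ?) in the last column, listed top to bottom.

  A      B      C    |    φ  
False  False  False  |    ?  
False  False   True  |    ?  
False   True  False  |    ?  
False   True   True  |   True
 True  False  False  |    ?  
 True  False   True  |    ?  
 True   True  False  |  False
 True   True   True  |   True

Row A=False, B=False, C=False: ~(~~(~(A -> B) & A) -> A | B | (C | A) & (C -> A)) = False, so the formula = False.
Row A=False, B=False, C=True: ~(~~(~(A -> B) & A) -> A | B | (C | A) & (C -> A)) = False, so the formula = True.
Row A=False, B=True, C=False: ~(~~(~(A -> B) & A) -> A | B | (C | A) & (C -> A)) = False, so the formula = False.
Row A=True, B=False, C=False: ~(~~(~(A -> B) & A) -> A | B | (C | A) & (C -> A)) = False, so the formula = False.
Row A=True, B=False, C=True: ~(~~(~(A -> B) & A) -> A | B | (C | A) & (C -> A)) = False, so the formula = True.

False, True, False, False, True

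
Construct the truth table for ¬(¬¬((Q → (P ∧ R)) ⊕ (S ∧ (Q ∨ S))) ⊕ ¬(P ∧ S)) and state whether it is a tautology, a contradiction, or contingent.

contingent

P | Q | R | S | (P ∧ R) | (Q → (P ∧ R)) | (Q ∨ S) | (S ∧ (Q ∨ S)) | (P ∧ S) | ¬(P ∧ S) | φ
- | - | - | - | ------- | ------------- | ------- | ------------- | ------- | -------- | -
F | F | F | F |    F    |       T       |    F    |       F       |    F    |    T     | T
F | F | F | T |    F    |       T       |    T    |       T       |    F    |    T     | F
F | F | T | F |    F    |       T       |    F    |       F       |    F    |    T     | T
F | F | T | T |    F    |       T       |    T    |       T       |    F    |    T     | F
F | T | F | F |    F    |       F       |    T    |       F       |    F    |    T     | F
F | T | F | T |    F    |       F       |    T    |       T       |    F    |    T     | T
F | T | T | F |    F    |       F       |    T    |       F       |    F    |    T     | F
F | T | T | T |    F    |       F       |    T    |       T       |    F    |    T     | T
T | F | F | F |    F    |       T       |    F    |       F       |    F    |    T     | T
T | F | F | T |    F    |       T       |    T    |       T       |    T    |    F     | T
T | F | T | F |    T    |       T       |    F    |       F       |    F    |    T     | T
T | F | T | T |    T    |       T       |    T    |       T       |    T    |    F     | T
T | T | F | F |    F    |       F       |    T    |       F       |    F    |    T     | F
T | T | F | T |    F    |       F       |    T    |       T       |    T    |    F     | F
T | T | T | F |    T    |       T       |    T    |       F       |    F    |    T     | T
T | T | T | T |    T    |       T       |    T    |       T       |    T    |    F     | T
10 of 16 rows are T, so the formula is contingent.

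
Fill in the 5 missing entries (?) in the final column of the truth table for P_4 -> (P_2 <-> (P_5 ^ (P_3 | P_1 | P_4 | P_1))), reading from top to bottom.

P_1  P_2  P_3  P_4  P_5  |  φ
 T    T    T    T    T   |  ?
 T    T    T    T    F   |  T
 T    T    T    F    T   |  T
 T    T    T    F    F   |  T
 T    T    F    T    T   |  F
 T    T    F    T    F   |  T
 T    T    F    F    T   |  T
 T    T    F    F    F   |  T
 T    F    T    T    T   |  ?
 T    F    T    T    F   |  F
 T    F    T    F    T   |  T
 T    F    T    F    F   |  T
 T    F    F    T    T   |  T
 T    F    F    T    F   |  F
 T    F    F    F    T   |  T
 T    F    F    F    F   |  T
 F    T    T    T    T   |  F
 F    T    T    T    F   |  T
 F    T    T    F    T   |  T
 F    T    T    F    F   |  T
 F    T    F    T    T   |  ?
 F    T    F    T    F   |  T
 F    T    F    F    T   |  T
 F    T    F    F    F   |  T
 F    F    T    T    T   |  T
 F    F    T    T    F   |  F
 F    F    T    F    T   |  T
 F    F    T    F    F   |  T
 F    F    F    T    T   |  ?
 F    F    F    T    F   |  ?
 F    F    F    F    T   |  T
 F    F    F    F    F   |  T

F, T, F, T, F

Row P_1=T, P_2=T, P_3=T, P_4=T, P_5=T: (P_2 <-> (P_5 ^ (P_3 | P_1 | P_4 | P_1))) = F, so the formula = F.
Row P_1=T, P_2=F, P_3=T, P_4=T, P_5=T: (P_2 <-> (P_5 ^ (P_3 | P_1 | P_4 | P_1))) = T, so the formula = T.
Row P_1=F, P_2=T, P_3=F, P_4=T, P_5=T: (P_2 <-> (P_5 ^ (P_3 | P_1 | P_4 | P_1))) = F, so the formula = F.
Row P_1=F, P_2=F, P_3=F, P_4=T, P_5=T: (P_2 <-> (P_5 ^ (P_3 | P_1 | P_4 | P_1))) = T, so the formula = T.
Row P_1=F, P_2=F, P_3=F, P_4=T, P_5=F: (P_2 <-> (P_5 ^ (P_3 | P_1 | P_4 | P_1))) = F, so the formula = F.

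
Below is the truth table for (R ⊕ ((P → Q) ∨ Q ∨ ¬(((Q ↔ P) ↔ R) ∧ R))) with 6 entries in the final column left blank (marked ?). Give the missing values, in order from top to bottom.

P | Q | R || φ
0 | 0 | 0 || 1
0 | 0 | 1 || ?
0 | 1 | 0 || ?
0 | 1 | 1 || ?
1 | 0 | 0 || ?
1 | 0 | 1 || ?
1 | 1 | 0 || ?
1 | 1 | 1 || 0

Row P=0, Q=0, R=1: ((P → Q) ∨ Q ∨ ¬(((Q ↔ P) ↔ R) ∧ R)) = 1, so the formula = 0.
Row P=0, Q=1, R=0: ((P → Q) ∨ Q ∨ ¬(((Q ↔ P) ↔ R) ∧ R)) = 1, so the formula = 1.
Row P=0, Q=1, R=1: ((P → Q) ∨ Q ∨ ¬(((Q ↔ P) ↔ R) ∧ R)) = 1, so the formula = 0.
Row P=1, Q=0, R=0: ((P → Q) ∨ Q ∨ ¬(((Q ↔ P) ↔ R) ∧ R)) = 1, so the formula = 1.
Row P=1, Q=0, R=1: ((P → Q) ∨ Q ∨ ¬(((Q ↔ P) ↔ R) ∧ R)) = 1, so the formula = 0.
Row P=1, Q=1, R=0: ((P → Q) ∨ Q ∨ ¬(((Q ↔ P) ↔ R) ∧ R)) = 1, so the formula = 1.

0, 1, 0, 1, 0, 1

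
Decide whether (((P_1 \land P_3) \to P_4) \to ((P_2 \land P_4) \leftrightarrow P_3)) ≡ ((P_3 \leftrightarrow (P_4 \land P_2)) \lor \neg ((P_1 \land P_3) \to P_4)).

equivalent

P_1  P_2  P_3  P_4  |  φ  ψ
 F    F    F    F   |  T  T
 F    F    F    T   |  T  T
 F    F    T    F   |  F  F
 F    F    T    T   |  F  F
 F    T    F    F   |  T  T
 F    T    F    T   |  F  F
 F    T    T    F   |  F  F
 F    T    T    T   |  T  T
 T    F    F    F   |  T  T
 T    F    F    T   |  T  T
 T    F    T    F   |  T  T
 T    F    T    T   |  F  F
 T    T    F    F   |  T  T
 T    T    F    T   |  F  F
 T    T    T    F   |  T  T
 T    T    T    T   |  T  T
The columns for φ and ψ agree on every row, so they are logically equivalent.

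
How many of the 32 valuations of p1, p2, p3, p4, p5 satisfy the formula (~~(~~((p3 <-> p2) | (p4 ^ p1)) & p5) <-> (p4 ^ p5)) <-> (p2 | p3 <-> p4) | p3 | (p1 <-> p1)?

16

p1 | p2 | p3 | p4 | p5 | φ
-- | -- | -- | -- | -- | -
T  | T  | T  | T  | T  | F
T  | T  | T  | T  | F  | F
T  | T  | T  | F  | T  | T
T  | T  | T  | F  | F  | T
T  | T  | F  | T  | T  | T
T  | T  | F  | T  | F  | F
T  | T  | F  | F  | T  | T
T  | T  | F  | F  | F  | T
T  | F  | T  | T  | T  | T
T  | F  | T  | T  | F  | F
T  | F  | T  | F  | T  | T
T  | F  | T  | F  | F  | T
T  | F  | F  | T  | T  | F
T  | F  | F  | T  | F  | F
T  | F  | F  | F  | T  | T
T  | F  | F  | F  | F  | T
F  | T  | T  | T  | T  | F
F  | T  | T  | T  | F  | F
F  | T  | T  | F  | T  | T
F  | T  | T  | F  | F  | T
F  | T  | F  | T  | T  | F
F  | T  | F  | T  | F  | F
F  | T  | F  | F  | T  | F
F  | T  | F  | F  | F  | T
F  | F  | T  | T  | T  | F
F  | F  | T  | T  | F  | F
F  | F  | T  | F  | T  | F
F  | F  | T  | F  | F  | T
F  | F  | F  | T  | T  | F
F  | F  | F  | T  | F  | F
F  | F  | F  | F  | T  | T
F  | F  | F  | F  | F  | T
The formula is true on 16 of the 32 rows.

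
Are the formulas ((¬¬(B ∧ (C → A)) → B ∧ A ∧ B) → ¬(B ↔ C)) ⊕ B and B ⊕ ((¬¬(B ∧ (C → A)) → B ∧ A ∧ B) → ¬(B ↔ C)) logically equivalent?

equivalent

A | B | C | φ | ψ
- | - | - | - | -
0 | 0 | 0 | 0 | 0
0 | 0 | 1 | 1 | 1
0 | 1 | 0 | 0 | 0
0 | 1 | 1 | 1 | 1
1 | 0 | 0 | 0 | 0
1 | 0 | 1 | 1 | 1
1 | 1 | 0 | 0 | 0
1 | 1 | 1 | 1 | 1
The columns for φ and ψ agree on every row, so they are logically equivalent.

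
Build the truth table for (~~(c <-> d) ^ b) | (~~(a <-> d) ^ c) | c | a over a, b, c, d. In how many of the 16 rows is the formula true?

a | b | c | d || φ
T | T | T | T || T
T | T | T | F || T
T | T | F | T || T
T | T | F | F || T
T | F | T | T || T
T | F | T | F || T
T | F | F | T || T
T | F | F | F || T
F | T | T | T || T
F | T | T | F || T
F | T | F | T || T
F | T | F | F || T
F | F | T | T || T
F | F | T | F || T
F | F | F | T || F
F | F | F | F || T
The formula is true on 15 of the 16 rows.

15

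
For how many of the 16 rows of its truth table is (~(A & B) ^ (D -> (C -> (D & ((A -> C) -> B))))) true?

  A      B      C      D    |  (A & B)  ~(A & B)  (A -> C)  ((A -> C) -> B)  (D & ((A -> C) -> B))  (C -> (D & ((A -> C) -> B)))    φ  
False  False  False  False  |   False     True      True         False               False                      True              False
False  False  False   True  |   False     True      True         False               False                      True              False
False  False   True  False  |   False     True      True         False               False                     False              False
False  False   True   True  |   False     True      True         False               False                     False               True
False   True  False  False  |   False     True      True          True               False                      True              False
False   True  False   True  |   False     True      True          True                True                      True              False
False   True   True  False  |   False     True      True          True               False                     False              False
False   True   True   True  |   False     True      True          True                True                      True              False
 True  False  False  False  |   False     True     False          True               False                      True              False
 True  False  False   True  |   False     True     False          True                True                      True              False
 True  False   True  False  |   False     True      True         False               False                     False              False
 True  False   True   True  |   False     True      True         False               False                     False               True
 True   True  False  False  |    True    False     False          True               False                      True               True
 True   True  False   True  |    True    False     False          True                True                      True               True
 True   True   True  False  |    True    False      True          True               False                     False               True
 True   True   True   True  |    True    False      True          True                True                      True               True
The formula is true on 6 of the 16 rows.

6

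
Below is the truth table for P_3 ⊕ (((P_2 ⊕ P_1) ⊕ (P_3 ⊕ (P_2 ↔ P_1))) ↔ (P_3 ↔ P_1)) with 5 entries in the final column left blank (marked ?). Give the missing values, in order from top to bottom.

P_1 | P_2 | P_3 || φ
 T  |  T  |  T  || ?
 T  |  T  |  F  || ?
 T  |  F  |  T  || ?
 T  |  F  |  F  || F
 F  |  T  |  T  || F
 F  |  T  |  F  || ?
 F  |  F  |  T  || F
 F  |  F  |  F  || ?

Row P_1=T, P_2=T, P_3=T: (((P_2 ⊕ P_1) ⊕ (P_3 ⊕ (P_2 ↔ P_1))) ↔ (P_3 ↔ P_1)) = F, so the formula = T.
Row P_1=T, P_2=T, P_3=F: (((P_2 ⊕ P_1) ⊕ (P_3 ⊕ (P_2 ↔ P_1))) ↔ (P_3 ↔ P_1)) = F, so the formula = F.
Row P_1=T, P_2=F, P_3=T: (((P_2 ⊕ P_1) ⊕ (P_3 ⊕ (P_2 ↔ P_1))) ↔ (P_3 ↔ P_1)) = F, so the formula = T.
Row P_1=F, P_2=T, P_3=F: (((P_2 ⊕ P_1) ⊕ (P_3 ⊕ (P_2 ↔ P_1))) ↔ (P_3 ↔ P_1)) = T, so the formula = T.
Row P_1=F, P_2=F, P_3=F: (((P_2 ⊕ P_1) ⊕ (P_3 ⊕ (P_2 ↔ P_1))) ↔ (P_3 ↔ P_1)) = T, so the formula = T.

T, F, T, T, T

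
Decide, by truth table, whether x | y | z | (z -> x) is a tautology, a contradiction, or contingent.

x  y  z     (y | z)  (z -> x)  (x | (y | z) | (z -> x))
T  T  T        T        T                 T            
T  T  F        T        T                 T            
T  F  T        T        T                 T            
T  F  F        F        T                 T            
F  T  T        T        F                 T            
F  T  F        T        T                 T            
F  F  T        T        F                 T            
F  F  F        F        T                 T            
Every row is T, so the formula is a tautology.

tautology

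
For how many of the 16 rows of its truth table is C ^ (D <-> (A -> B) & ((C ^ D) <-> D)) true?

8

A | B | C | D || (A -> B) | (C ^ D) | ((C ^ D) <-> D) | ((A -> B) & ((C ^ D) <-> D)) | φ
1 | 1 | 1 | 1 ||    1     |    0    |        0        |              0               | 1
1 | 1 | 1 | 0 ||    1     |    1    |        0        |              0               | 0
1 | 1 | 0 | 1 ||    1     |    1    |        1        |              1               | 1
1 | 1 | 0 | 0 ||    1     |    0    |        1        |              1               | 0
1 | 0 | 1 | 1 ||    0     |    0    |        0        |              0               | 1
1 | 0 | 1 | 0 ||    0     |    1    |        0        |              0               | 0
1 | 0 | 0 | 1 ||    0     |    1    |        1        |              0               | 0
1 | 0 | 0 | 0 ||    0     |    0    |        1        |              0               | 1
0 | 1 | 1 | 1 ||    1     |    0    |        0        |              0               | 1
0 | 1 | 1 | 0 ||    1     |    1    |        0        |              0               | 0
0 | 1 | 0 | 1 ||    1     |    1    |        1        |              1               | 1
0 | 1 | 0 | 0 ||    1     |    0    |        1        |              1               | 0
0 | 0 | 1 | 1 ||    1     |    0    |        0        |              0               | 1
0 | 0 | 1 | 0 ||    1     |    1    |        0        |              0               | 0
0 | 0 | 0 | 1 ||    1     |    1    |        1        |              1               | 1
0 | 0 | 0 | 0 ||    1     |    0    |        1        |              1               | 0
The formula is true on 8 of the 16 rows.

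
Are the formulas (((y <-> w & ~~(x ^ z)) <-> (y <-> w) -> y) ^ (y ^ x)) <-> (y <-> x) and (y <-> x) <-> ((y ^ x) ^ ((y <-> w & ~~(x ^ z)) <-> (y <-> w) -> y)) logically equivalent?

equivalent

x  y  z  w  |  φ  ψ
T  T  T  T  |  F  F
T  T  T  F  |  F  F
T  T  F  T  |  T  T
T  T  F  F  |  F  F
T  F  T  T  |  T  T
T  F  T  F  |  F  F
T  F  F  T  |  F  F
T  F  F  F  |  F  F
F  T  T  T  |  T  T
F  T  T  F  |  F  F
F  T  F  T  |  F  F
F  T  F  F  |  F  F
F  F  T  T  |  F  F
F  F  T  F  |  F  F
F  F  F  T  |  T  T
F  F  F  F  |  F  F
The columns for φ and ψ agree on every row, so they are logically equivalent.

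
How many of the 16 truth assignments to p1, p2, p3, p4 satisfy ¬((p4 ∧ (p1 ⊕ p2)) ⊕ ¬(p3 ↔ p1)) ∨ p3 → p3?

p1 | p2 | p3 | p4 || φ
1  | 1  | 1  | 1  || 1
1  | 1  | 1  | 0  || 1
1  | 1  | 0  | 1  || 1
1  | 1  | 0  | 0  || 1
1  | 0  | 1  | 1  || 1
1  | 0  | 1  | 0  || 1
1  | 0  | 0  | 1  || 0
1  | 0  | 0  | 0  || 1
0  | 1  | 1  | 1  || 1
0  | 1  | 1  | 0  || 1
0  | 1  | 0  | 1  || 1
0  | 1  | 0  | 0  || 0
0  | 0  | 1  | 1  || 1
0  | 0  | 1  | 0  || 1
0  | 0  | 0  | 1  || 0
0  | 0  | 0  | 0  || 0
The formula is true on 12 of the 16 rows.

12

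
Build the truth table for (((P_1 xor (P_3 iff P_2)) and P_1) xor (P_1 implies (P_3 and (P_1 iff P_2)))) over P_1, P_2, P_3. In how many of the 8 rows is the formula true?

P_1 | P_2 | P_3 | φ
--- | --- | --- | -
 F  |  F  |  F  | T
 F  |  F  |  T  | T
 F  |  T  |  F  | T
 F  |  T  |  T  | T
 T  |  F  |  F  | F
 T  |  F  |  T  | T
 T  |  T  |  F  | T
 T  |  T  |  T  | T
The formula is true on 7 of the 8 rows.

7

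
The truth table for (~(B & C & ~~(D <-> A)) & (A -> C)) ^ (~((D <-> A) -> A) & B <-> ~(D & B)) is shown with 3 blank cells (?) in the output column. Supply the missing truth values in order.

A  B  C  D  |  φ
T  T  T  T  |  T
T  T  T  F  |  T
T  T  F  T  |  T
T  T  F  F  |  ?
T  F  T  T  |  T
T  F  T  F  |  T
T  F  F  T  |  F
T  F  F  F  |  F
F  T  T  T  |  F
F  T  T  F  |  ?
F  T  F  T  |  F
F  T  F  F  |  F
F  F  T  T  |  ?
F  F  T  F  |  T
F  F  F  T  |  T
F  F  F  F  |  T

F, T, T

Row A=T, B=T, C=F, D=F: (~(B & C & ~~(D <-> A)) & (A -> C)) = F, (~((D <-> A) -> A) & B <-> ~(D & B)) = F, so the formula = F.
Row A=F, B=T, C=T, D=F: (~(B & C & ~~(D <-> A)) & (A -> C)) = F, (~((D <-> A) -> A) & B <-> ~(D & B)) = T, so the formula = T.
Row A=F, B=F, C=T, D=T: (~(B & C & ~~(D <-> A)) & (A -> C)) = T, (~((D <-> A) -> A) & B <-> ~(D & B)) = F, so the formula = T.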